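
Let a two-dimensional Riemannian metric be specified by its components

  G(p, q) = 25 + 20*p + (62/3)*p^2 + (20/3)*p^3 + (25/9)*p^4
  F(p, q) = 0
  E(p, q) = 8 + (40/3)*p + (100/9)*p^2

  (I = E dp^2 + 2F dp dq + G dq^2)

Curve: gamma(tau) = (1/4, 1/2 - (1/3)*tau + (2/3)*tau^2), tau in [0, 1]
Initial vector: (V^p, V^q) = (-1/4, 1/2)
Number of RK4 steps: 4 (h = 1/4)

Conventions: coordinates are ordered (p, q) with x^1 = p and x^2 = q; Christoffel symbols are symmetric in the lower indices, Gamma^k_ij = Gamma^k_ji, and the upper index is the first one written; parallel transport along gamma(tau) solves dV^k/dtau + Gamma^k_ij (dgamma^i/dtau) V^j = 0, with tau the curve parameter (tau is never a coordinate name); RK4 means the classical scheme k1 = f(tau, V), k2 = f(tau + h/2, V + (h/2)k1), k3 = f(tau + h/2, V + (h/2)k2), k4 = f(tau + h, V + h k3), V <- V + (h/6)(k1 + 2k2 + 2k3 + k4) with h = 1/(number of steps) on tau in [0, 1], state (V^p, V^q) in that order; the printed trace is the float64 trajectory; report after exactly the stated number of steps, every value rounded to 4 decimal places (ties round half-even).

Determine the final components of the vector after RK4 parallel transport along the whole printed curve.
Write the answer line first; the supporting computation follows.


Answer: V^p = -0.0235, V^q = 0.5232

gamma'(tau) = (0, -1/3 + (4/3)*tau); f(tau, V)^k = -Gamma^k_ij(gamma(tau)) gamma'^i(tau) V^j; h = 1/4; intermediate values shown to 6 dp
curve data and Christoffel symbols at the stage parameters:
  tau = 0.000000: gamma = (0.250000, 0.500000), gamma' = (0.000000, -0.333333); Gamma_ppp = 0.785219, Gamma_ppq = 0.000000, Gamma_pqq = -1.320150, Gamma_qpp = 0.000000, Gamma_qpq = 0.505576, Gamma_qqq = 0.000000
  tau = 0.125000: gamma = (0.250000, 0.468750), gamma' = (0.000000, -0.166667); Gamma_ppp = 0.785219, Gamma_ppq = 0.000000, Gamma_pqq = -1.320150, Gamma_qpp = 0.000000, Gamma_qpq = 0.505576, Gamma_qqq = 0.000000
  tau = 0.250000: gamma = (0.250000, 0.458333), gamma' = (0.000000, 0.000000); Gamma_ppp = 0.785219, Gamma_ppq = 0.000000, Gamma_pqq = -1.320150, Gamma_qpp = 0.000000, Gamma_qpq = 0.505576, Gamma_qqq = 0.000000
  tau = 0.375000: gamma = (0.250000, 0.468750), gamma' = (0.000000, 0.166667); Gamma_ppp = 0.785219, Gamma_ppq = 0.000000, Gamma_pqq = -1.320150, Gamma_qpp = 0.000000, Gamma_qpq = 0.505576, Gamma_qqq = 0.000000
  tau = 0.500000: gamma = (0.250000, 0.500000), gamma' = (0.000000, 0.333333); Gamma_ppp = 0.785219, Gamma_ppq = 0.000000, Gamma_pqq = -1.320150, Gamma_qpp = 0.000000, Gamma_qpq = 0.505576, Gamma_qqq = 0.000000
  tau = 0.625000: gamma = (0.250000, 0.552083), gamma' = (0.000000, 0.500000); Gamma_ppp = 0.785219, Gamma_ppq = 0.000000, Gamma_pqq = -1.320150, Gamma_qpp = 0.000000, Gamma_qpq = 0.505576, Gamma_qqq = 0.000000
  tau = 0.750000: gamma = (0.250000, 0.625000), gamma' = (0.000000, 0.666667); Gamma_ppp = 0.785219, Gamma_ppq = 0.000000, Gamma_pqq = -1.320150, Gamma_qpp = 0.000000, Gamma_qpq = 0.505576, Gamma_qqq = 0.000000
  tau = 0.875000: gamma = (0.250000, 0.718750), gamma' = (0.000000, 0.833333); Gamma_ppp = 0.785219, Gamma_ppq = 0.000000, Gamma_pqq = -1.320150, Gamma_qpp = 0.000000, Gamma_qpq = 0.505576, Gamma_qqq = 0.000000
  tau = 1.000000: gamma = (0.250000, 0.833333), gamma' = (0.000000, 1.000000); Gamma_ppp = 0.785219, Gamma_ppq = 0.000000, Gamma_pqq = -1.320150, Gamma_qpp = 0.000000, Gamma_qpq = 0.505576, Gamma_qqq = 0.000000
step 0: V^p = -0.2500, V^q = 0.5000
step 1: k1 = (-0.220025, -0.042131), k2 = (-0.108854, -0.023383), k3 = (-0.109369, -0.022212), k4 = (0.000000, 0.000000); V <- V + (h/6)(k1 + 2k2 + 2k3 + k4): V^p = -0.2774, V^q = 0.4944
step 2: k1 = (0.000000, 0.000000), k2 = (0.108790, 0.023371), k3 = (0.109433, 0.022225), k4 = (0.220025, 0.042130); V <- V + (h/6)(k1 + 2k2 + 2k3 + k4): V^p = -0.2500, V^q = 0.5000
step 3: k1 = (0.220025, 0.042131), k2 = (0.333514, 0.056245), k3 = (0.334678, 0.052658), k4 = (0.451636, 0.056062); V <- V + (h/6)(k1 + 2k2 + 2k3 + k4): V^p = -0.1663, V^q = 0.5132
step 4: k1 = (0.451638, 0.056062), k2 = (0.572257, 0.046293), k3 = (0.570913, 0.039940), k4 = (0.690639, 0.011933); V <- V + (h/6)(k1 + 2k2 + 2k3 + k4): V^p = -0.0235, V^q = 0.5232


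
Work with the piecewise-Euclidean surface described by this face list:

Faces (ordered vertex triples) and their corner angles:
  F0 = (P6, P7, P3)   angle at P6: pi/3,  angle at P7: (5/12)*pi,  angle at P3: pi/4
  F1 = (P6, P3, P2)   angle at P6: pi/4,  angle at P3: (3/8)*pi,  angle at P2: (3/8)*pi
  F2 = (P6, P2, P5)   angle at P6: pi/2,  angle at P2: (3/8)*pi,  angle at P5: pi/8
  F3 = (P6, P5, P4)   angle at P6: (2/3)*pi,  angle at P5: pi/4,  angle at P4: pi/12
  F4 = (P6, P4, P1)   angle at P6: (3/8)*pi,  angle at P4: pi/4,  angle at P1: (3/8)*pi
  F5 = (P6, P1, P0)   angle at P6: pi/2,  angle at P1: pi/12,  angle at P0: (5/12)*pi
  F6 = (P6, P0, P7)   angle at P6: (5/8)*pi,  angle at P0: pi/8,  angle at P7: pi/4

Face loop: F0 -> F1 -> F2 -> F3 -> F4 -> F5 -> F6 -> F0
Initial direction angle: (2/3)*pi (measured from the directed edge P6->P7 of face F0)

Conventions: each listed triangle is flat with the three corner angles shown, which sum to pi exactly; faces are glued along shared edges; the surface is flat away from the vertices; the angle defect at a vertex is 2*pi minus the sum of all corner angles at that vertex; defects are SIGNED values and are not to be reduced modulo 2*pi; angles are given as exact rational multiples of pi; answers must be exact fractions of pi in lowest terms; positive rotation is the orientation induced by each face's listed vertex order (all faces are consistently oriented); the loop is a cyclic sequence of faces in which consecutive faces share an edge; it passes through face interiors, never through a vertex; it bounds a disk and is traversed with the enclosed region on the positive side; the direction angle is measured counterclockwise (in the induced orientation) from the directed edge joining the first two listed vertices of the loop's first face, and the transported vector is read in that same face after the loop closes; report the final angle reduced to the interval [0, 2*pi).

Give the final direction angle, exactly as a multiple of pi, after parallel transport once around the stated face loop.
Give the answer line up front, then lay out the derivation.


Answer: final direction angle = (17/12)*pi

enclosed vertex P6: corner angles sum to (13/4)*pi, defect = 2*pi - (13/4)*pi = (-5/4)*pi
by Gauss-Bonnet the loop rotates the vector by the enclosed defect sum (positive orientation, mod 2*pi)
final angle = (2/3)*pi - (5/4)*pi = (17/12)*pi (mod 2*pi)


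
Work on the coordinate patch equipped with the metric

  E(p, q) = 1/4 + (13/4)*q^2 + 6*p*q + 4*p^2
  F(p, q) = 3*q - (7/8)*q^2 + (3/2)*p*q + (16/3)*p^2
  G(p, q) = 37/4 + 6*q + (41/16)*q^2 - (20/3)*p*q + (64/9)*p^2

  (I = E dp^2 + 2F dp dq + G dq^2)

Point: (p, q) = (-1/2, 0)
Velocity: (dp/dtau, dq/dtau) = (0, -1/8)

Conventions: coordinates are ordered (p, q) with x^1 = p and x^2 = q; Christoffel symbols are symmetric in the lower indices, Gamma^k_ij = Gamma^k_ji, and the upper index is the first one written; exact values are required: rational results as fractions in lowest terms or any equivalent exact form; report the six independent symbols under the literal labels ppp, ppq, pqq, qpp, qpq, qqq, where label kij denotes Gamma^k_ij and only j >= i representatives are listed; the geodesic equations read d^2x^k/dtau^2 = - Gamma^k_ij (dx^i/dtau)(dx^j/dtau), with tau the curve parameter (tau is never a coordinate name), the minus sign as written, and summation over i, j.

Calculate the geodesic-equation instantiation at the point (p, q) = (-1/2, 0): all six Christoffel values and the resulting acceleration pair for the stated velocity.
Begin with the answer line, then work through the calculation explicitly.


Answer: Gamma_ppp = -2440/1729, Gamma_ppq = -5098/5187, Gamma_pqq = 74909/15561, Gamma_qpp = -306/1729, Gamma_qpq = -352/1729, Gamma_qqq = -824/5187; accelerations (d^2p/dtau^2, d^2q/dtau^2) = (-74909/995904, 103/41496)

E = 5/4, F = 4/3, G = 397/36 at the point
E_p = -4, E_q = -3, F_p = -16/3, F_q = 9/4, G_p = -64/9, G_q = 28/3
EG - F^2 = 1729/144;  g^inv = (144/1729) * [[397/36, -4/3], [-4/3, 5/4]]
first-kind symbols [ij,l] = (1/2)(d_i g_jl + d_j g_il - d_l g_ij): [pp,p] = E_p/2 = -2, [pp,q] = F_p - E_q/2 = -23/6, [pq,p] = E_q/2 = -3/2, [pq,q] = G_p/2 = -32/9, [qq,p] = F_q - G_p/2 = 209/36, [qq,q] = G_q/2 = 14/3
Gamma^p_ij = (G*[ij,p] - F*[ij,q])/(EG - F^2), Gamma^q_ij = (E*[ij,q] - F*[ij,p])/(EG - F^2)
Gamma_ppp = -2440/1729, Gamma_ppq = -5098/5187, Gamma_pqq = 74909/15561, Gamma_qpp = -306/1729, Gamma_qpq = -352/1729, Gamma_qqq = -824/5187
d^2p/dtau^2 = -(Gamma_ppp*(0)^2 + 2*Gamma_ppq*(0)*(-1/8) + Gamma_pqq*(-1/8)^2) = -74909/995904
d^2q/dtau^2 = -(Gamma_qpp*(0)^2 + 2*Gamma_qpq*(0)*(-1/8) + Gamma_qqq*(-1/8)^2) = 103/41496


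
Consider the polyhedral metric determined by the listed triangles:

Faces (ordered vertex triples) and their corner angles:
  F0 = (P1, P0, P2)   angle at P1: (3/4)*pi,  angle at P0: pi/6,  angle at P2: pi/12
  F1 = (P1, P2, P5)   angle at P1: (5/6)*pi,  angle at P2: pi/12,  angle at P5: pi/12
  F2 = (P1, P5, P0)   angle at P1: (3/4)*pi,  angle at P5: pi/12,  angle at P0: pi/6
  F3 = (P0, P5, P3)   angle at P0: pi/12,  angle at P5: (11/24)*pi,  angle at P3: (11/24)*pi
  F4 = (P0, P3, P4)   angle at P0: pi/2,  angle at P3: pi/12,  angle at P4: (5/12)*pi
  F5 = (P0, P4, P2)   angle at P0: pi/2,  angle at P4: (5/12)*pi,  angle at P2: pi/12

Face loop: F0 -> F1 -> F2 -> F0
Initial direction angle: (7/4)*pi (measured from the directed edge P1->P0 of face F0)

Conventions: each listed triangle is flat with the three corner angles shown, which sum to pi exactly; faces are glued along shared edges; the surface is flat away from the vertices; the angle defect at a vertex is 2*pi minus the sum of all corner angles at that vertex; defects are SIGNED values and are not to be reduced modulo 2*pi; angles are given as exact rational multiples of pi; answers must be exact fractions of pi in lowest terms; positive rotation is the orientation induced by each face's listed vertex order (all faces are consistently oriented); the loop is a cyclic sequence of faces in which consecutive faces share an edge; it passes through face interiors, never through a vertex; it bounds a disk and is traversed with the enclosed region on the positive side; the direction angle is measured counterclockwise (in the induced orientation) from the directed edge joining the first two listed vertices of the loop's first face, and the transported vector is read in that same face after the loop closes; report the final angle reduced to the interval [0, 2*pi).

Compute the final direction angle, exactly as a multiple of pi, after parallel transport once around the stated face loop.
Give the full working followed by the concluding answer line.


enclosed vertex P1: corner angles sum to (7/3)*pi, defect = 2*pi - (7/3)*pi = -pi/3
the final direction is the initial angle plus the enclosed defects, taken mod 2*pi in the induced orientation
final angle = (7/4)*pi - pi/3 = (17/12)*pi (mod 2*pi)

Answer: final direction angle = (17/12)*pi


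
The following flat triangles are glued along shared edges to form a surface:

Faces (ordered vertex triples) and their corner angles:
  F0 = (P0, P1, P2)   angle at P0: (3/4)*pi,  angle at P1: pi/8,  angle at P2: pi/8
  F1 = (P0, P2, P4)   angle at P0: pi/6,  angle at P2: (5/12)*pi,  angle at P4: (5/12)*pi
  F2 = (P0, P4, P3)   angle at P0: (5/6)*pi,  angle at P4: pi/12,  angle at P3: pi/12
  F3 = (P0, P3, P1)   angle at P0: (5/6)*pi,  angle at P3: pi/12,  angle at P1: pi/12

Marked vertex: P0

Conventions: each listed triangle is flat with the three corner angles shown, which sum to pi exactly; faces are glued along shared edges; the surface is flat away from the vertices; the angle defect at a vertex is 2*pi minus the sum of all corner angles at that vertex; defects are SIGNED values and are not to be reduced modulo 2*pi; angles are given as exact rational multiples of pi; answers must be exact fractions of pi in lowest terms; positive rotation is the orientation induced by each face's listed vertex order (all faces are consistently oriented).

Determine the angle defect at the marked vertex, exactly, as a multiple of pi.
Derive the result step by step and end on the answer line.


Sum of corner angles at P0: (31/12)*pi
defect = 2*pi - (31/12)*pi

Answer: defect(P0) = (-7/12)*pi


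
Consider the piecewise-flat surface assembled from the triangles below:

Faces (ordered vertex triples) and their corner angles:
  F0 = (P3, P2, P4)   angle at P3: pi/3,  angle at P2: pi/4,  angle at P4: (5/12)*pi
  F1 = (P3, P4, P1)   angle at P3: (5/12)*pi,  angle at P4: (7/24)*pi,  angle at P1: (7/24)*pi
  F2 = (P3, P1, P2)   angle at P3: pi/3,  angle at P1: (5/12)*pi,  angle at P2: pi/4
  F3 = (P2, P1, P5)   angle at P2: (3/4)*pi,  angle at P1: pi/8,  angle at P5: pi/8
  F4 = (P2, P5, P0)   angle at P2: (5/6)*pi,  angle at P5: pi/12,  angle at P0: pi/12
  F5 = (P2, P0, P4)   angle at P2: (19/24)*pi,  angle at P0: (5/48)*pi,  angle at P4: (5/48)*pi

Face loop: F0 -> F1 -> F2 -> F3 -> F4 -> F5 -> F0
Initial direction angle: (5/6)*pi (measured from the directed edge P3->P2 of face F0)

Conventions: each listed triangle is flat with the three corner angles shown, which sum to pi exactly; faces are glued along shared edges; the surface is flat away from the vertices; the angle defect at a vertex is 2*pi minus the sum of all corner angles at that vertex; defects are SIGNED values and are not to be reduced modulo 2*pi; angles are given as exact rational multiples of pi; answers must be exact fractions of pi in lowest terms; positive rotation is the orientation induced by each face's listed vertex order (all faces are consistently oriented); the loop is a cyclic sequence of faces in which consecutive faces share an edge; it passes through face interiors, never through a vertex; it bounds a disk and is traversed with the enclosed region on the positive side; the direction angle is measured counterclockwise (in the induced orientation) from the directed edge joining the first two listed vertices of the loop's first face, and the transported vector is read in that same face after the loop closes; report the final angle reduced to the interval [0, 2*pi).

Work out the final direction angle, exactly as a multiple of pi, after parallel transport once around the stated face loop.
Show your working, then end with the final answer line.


enclosed vertex P2: corner angles sum to (23/8)*pi, defect = 2*pi - (23/8)*pi = (-7/8)*pi
enclosed vertex P3: corner angles sum to (13/12)*pi, defect = 2*pi - (13/12)*pi = (11/12)*pi
holonomy = initial angle + sum of enclosed defects (mod 2*pi), positive in the induced orientation
final angle = (5/6)*pi + pi/24 = (7/8)*pi (mod 2*pi)

Answer: final direction angle = (7/8)*pi


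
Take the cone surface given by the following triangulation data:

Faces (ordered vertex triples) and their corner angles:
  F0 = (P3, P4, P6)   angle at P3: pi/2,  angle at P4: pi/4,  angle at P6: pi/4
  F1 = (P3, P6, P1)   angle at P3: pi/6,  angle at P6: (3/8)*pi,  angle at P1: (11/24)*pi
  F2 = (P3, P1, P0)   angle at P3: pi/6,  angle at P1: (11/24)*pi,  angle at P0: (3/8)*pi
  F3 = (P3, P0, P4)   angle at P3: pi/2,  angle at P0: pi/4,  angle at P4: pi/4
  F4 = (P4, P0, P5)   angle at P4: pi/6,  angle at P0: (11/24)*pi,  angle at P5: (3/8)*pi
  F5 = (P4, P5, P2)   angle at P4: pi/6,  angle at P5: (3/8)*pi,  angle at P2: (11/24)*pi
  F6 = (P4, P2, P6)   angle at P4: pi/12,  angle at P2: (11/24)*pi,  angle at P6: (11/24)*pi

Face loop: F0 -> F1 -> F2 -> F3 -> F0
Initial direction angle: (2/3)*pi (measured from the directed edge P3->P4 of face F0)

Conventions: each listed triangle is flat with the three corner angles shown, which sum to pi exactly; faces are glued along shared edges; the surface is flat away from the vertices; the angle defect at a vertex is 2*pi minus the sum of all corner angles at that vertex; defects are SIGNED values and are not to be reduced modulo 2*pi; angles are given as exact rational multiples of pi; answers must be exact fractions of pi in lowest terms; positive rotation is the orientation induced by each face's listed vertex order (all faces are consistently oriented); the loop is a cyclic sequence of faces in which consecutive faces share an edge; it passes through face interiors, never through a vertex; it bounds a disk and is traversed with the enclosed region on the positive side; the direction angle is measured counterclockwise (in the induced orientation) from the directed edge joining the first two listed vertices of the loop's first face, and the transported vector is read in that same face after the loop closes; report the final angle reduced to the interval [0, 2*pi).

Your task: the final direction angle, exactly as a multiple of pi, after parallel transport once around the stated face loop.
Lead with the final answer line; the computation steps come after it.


Answer: final direction angle = (4/3)*pi

enclosed vertex P3: corner angles sum to (4/3)*pi, defect = 2*pi - (4/3)*pi = (2/3)*pi
the final direction is the initial angle plus the enclosed defects, taken mod 2*pi in the induced orientation
final angle = (2/3)*pi + (2/3)*pi = (4/3)*pi (mod 2*pi)


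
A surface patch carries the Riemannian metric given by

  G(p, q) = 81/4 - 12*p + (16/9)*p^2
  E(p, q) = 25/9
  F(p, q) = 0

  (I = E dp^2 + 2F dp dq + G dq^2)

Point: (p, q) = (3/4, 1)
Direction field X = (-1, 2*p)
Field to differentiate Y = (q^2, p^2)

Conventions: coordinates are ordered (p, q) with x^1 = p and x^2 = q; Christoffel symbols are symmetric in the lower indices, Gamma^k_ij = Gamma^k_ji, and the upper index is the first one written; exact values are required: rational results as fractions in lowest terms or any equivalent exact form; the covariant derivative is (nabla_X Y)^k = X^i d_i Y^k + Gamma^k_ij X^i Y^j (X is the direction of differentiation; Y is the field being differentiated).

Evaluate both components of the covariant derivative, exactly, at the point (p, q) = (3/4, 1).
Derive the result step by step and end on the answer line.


E = 25/9, F = 0, G = 49/4 at the point
E_p = 0, E_q = 0, F_p = 0, F_q = 0, G_p = -28/3, G_q = 0
EG - F^2 = 1225/36;  g^inv = (36/1225) * [[49/4, 0], [0, 25/9]]
first-kind symbols [ij,l] = (1/2)(d_i g_jl + d_j g_il - d_l g_ij): [pp,p] = E_p/2 = 0, [pp,q] = F_p - E_q/2 = 0, [pq,p] = E_q/2 = 0, [pq,q] = G_p/2 = -14/3, [qq,p] = F_q - G_p/2 = 14/3, [qq,q] = G_q/2 = 0
Gamma^p_ij = (G*[ij,p] - F*[ij,q])/(EG - F^2), Gamma^q_ij = (E*[ij,q] - F*[ij,p])/(EG - F^2)
Gamma_ppp = 0, Gamma_ppq = 0, Gamma_pqq = 42/25, Gamma_qpp = 0, Gamma_qpq = -8/21, Gamma_qqq = 0
X = (-1, 3/2), Y = (1, 9/16) at the point

Answer: (nabla_X Y)^p = 1767/400, (nabla_X Y)^q = -13/7


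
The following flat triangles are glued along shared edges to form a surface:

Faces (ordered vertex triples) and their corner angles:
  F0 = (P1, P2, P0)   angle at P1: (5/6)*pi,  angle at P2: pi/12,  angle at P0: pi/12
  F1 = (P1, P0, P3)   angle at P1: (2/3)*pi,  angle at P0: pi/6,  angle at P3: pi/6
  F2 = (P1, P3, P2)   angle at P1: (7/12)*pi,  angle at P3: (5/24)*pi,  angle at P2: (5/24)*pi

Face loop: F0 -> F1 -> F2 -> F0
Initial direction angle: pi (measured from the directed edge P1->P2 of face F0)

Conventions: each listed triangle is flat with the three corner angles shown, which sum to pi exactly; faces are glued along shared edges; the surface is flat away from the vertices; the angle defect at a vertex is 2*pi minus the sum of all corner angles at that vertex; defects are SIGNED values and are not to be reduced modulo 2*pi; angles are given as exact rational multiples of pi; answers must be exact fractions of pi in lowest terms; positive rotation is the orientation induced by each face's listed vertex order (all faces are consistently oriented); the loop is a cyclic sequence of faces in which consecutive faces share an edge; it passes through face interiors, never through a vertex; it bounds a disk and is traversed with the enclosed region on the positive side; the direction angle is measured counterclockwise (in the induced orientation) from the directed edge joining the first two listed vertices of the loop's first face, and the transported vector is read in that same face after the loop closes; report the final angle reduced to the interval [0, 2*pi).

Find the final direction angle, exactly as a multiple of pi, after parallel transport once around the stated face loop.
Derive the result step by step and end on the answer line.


enclosed vertex P1: corner angles sum to (25/12)*pi, defect = 2*pi - (25/12)*pi = -pi/12
by Gauss-Bonnet the loop rotates the vector by the enclosed defect sum (positive orientation, mod 2*pi)
final angle = pi - pi/12 = (11/12)*pi (mod 2*pi)

Answer: final direction angle = (11/12)*pi


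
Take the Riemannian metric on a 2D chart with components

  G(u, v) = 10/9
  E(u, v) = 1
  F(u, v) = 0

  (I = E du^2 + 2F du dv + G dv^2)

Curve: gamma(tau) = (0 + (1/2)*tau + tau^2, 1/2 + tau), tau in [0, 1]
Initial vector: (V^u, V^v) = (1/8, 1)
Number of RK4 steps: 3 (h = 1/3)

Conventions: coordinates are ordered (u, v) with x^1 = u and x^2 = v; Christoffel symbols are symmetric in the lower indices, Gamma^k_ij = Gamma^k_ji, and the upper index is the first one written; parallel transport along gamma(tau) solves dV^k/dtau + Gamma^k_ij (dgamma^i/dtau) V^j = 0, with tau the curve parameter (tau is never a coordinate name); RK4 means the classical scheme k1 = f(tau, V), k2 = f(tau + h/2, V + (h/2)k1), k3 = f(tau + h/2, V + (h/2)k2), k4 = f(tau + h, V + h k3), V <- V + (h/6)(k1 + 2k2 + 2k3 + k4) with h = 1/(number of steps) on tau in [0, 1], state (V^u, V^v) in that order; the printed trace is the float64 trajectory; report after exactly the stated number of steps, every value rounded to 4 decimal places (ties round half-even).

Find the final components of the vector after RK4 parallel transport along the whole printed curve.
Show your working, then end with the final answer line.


gamma'(tau) = (1/2 + 2*tau, 1); f(tau, V)^k = -Gamma^k_ij(gamma(tau)) gamma'^i(tau) V^j; h = 1/3; intermediate values shown to 6 dp
curve data and Christoffel symbols at the stage parameters:
  tau = 0.000000: gamma = (0.000000, 0.500000), gamma' = (0.500000, 1.000000); Gamma_uuu = 0.000000, Gamma_uuv = 0.000000, Gamma_uvv = 0.000000, Gamma_vuu = 0.000000, Gamma_vuv = 0.000000, Gamma_vvv = 0.000000
  tau = 0.166667: gamma = (0.111111, 0.666667), gamma' = (0.833333, 1.000000); Gamma_uuu = 0.000000, Gamma_uuv = 0.000000, Gamma_uvv = 0.000000, Gamma_vuu = 0.000000, Gamma_vuv = 0.000000, Gamma_vvv = 0.000000
  tau = 0.333333: gamma = (0.277778, 0.833333), gamma' = (1.166667, 1.000000); Gamma_uuu = 0.000000, Gamma_uuv = 0.000000, Gamma_uvv = 0.000000, Gamma_vuu = 0.000000, Gamma_vuv = 0.000000, Gamma_vvv = 0.000000
  tau = 0.500000: gamma = (0.500000, 1.000000), gamma' = (1.500000, 1.000000); Gamma_uuu = 0.000000, Gamma_uuv = 0.000000, Gamma_uvv = 0.000000, Gamma_vuu = 0.000000, Gamma_vuv = 0.000000, Gamma_vvv = 0.000000
  tau = 0.666667: gamma = (0.777778, 1.166667), gamma' = (1.833333, 1.000000); Gamma_uuu = 0.000000, Gamma_uuv = 0.000000, Gamma_uvv = 0.000000, Gamma_vuu = 0.000000, Gamma_vuv = 0.000000, Gamma_vvv = 0.000000
  tau = 0.833333: gamma = (1.111111, 1.333333), gamma' = (2.166667, 1.000000); Gamma_uuu = 0.000000, Gamma_uuv = 0.000000, Gamma_uvv = 0.000000, Gamma_vuu = 0.000000, Gamma_vuv = 0.000000, Gamma_vvv = 0.000000
  tau = 1.000000: gamma = (1.500000, 1.500000), gamma' = (2.500000, 1.000000); Gamma_uuu = 0.000000, Gamma_uuv = 0.000000, Gamma_uvv = 0.000000, Gamma_vuu = 0.000000, Gamma_vuv = 0.000000, Gamma_vvv = 0.000000
step 0: V^u = 0.1250, V^v = 1.0000
step 1: k1 = (0.000000, 0.000000), k2 = (0.000000, 0.000000), k3 = (0.000000, 0.000000), k4 = (0.000000, 0.000000); V <- V + (h/6)(k1 + 2k2 + 2k3 + k4): V^u = 0.1250, V^v = 1.0000
step 2: k1 = (0.000000, 0.000000), k2 = (0.000000, 0.000000), k3 = (0.000000, 0.000000), k4 = (0.000000, 0.000000); V <- V + (h/6)(k1 + 2k2 + 2k3 + k4): V^u = 0.1250, V^v = 1.0000
step 3: k1 = (0.000000, 0.000000), k2 = (0.000000, 0.000000), k3 = (0.000000, 0.000000), k4 = (0.000000, 0.000000); V <- V + (h/6)(k1 + 2k2 + 2k3 + k4): V^u = 0.1250, V^v = 1.0000

Answer: V^u = 0.1250, V^v = 1.0000


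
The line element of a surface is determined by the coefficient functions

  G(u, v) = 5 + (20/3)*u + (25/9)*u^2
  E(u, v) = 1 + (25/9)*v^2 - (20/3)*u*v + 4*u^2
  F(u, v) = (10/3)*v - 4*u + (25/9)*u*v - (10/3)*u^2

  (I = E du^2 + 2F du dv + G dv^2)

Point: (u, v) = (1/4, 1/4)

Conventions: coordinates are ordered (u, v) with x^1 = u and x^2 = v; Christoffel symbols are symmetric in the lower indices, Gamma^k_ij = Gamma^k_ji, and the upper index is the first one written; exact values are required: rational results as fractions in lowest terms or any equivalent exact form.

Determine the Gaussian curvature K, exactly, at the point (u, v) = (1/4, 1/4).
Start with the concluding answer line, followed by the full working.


Answer: K = -14400/243049

E = 145/144, F = -29/144, G = 985/144, EG - F^2 = 493/72 at the point
E_u = 1/3, E_v = -5/18, F_u = -179/36, F_v = 145/36, G_u = 145/18, G_v = 0
E_vv = 50/9, F_uv = 25/9, G_uu = 50/9
Compute both Brioschi determinants and normalise by (EG - F^2)^2.
M1 = [[-E_vv/2 + F_uv - G_uu/2, E_u/2, F_u - E_v/2], [F_v - G_u/2, E, F], [G_v/2, F, G]] = [[-25/9, 1/6, -29/6], [0, 145/144, -29/144], [0, -29/144, 985/144]]; det M1 = -12325/648
M2 = [[0, E_v/2, G_u/2], [E_v/2, E, F], [G_u/2, F, G]] = [[0, -5/36, 145/36], [-5/36, 145/144, -29/144], [145/36, -29/144, 985/144]]; det M2 = -10525/648
det M1 - det M2 = -25/9; K = -25/9 / (493/72)^2 = -14400/243049


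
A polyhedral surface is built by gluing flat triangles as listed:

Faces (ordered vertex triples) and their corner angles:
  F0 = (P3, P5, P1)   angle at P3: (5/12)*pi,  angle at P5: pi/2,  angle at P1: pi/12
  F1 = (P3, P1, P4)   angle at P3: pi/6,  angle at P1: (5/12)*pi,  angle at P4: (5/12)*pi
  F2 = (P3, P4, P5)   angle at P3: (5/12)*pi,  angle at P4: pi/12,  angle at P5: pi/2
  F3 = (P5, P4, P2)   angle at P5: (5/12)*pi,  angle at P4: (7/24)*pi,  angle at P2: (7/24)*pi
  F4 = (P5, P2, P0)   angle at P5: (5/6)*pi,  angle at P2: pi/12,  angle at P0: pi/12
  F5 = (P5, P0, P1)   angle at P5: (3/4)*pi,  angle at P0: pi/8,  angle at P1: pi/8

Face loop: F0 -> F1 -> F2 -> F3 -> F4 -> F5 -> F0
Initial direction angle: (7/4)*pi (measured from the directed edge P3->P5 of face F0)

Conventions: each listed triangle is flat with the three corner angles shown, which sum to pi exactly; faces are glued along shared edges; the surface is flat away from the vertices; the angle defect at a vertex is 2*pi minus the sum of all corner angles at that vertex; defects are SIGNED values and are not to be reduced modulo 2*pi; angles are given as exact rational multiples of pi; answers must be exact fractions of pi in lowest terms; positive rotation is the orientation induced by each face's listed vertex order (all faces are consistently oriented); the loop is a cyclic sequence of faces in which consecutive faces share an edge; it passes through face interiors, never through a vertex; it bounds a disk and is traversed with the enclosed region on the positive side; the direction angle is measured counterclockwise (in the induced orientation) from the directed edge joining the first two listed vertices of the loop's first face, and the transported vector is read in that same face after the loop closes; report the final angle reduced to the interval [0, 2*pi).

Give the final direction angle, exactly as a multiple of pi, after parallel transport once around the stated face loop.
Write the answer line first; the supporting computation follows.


Answer: final direction angle = (7/4)*pi

enclosed vertex P3: corner angles sum to pi, defect = 2*pi - pi = pi
enclosed vertex P5: corner angles sum to 3*pi, defect = 2*pi - 3*pi = -pi
holonomy = initial angle + sum of enclosed defects (mod 2*pi), positive in the induced orientation
final angle = (7/4)*pi + 0 = (7/4)*pi (mod 2*pi)


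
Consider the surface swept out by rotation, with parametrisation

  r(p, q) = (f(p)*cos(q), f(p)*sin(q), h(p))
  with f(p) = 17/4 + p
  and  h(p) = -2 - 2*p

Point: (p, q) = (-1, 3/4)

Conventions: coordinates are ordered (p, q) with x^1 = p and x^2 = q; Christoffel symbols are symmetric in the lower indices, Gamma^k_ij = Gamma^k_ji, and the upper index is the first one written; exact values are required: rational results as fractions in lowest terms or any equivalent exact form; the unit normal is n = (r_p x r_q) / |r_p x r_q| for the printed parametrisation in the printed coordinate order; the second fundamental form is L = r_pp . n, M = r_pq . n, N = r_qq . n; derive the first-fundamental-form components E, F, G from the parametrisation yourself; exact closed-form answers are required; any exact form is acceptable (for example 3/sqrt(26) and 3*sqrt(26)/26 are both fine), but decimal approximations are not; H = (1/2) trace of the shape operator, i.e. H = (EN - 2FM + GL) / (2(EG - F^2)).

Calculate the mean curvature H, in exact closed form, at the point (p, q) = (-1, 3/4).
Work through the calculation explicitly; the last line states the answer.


f = 13/4, f' = 1, f'' = 0, h' = -2, h'' = 0
E = 5, F = 0, G = 169/16; answer radicand W^2 = 5
unnormalised second-form numerators: l = 0, m = 0, n = -13/2; L = l/sqrt(5), and similarly M = m/sqrt(W^2), N = n/sqrt(W^2)
H = (E*n - 2*F*m + G*l) / (2*(EG - F^2)*sqrt(W^2)); E*n - 2*F*m + G*l = -65/2, EG - F^2 = 845/16, so H = (-4/13)/sqrt(5)

Answer: H = -4*sqrt(5)/65


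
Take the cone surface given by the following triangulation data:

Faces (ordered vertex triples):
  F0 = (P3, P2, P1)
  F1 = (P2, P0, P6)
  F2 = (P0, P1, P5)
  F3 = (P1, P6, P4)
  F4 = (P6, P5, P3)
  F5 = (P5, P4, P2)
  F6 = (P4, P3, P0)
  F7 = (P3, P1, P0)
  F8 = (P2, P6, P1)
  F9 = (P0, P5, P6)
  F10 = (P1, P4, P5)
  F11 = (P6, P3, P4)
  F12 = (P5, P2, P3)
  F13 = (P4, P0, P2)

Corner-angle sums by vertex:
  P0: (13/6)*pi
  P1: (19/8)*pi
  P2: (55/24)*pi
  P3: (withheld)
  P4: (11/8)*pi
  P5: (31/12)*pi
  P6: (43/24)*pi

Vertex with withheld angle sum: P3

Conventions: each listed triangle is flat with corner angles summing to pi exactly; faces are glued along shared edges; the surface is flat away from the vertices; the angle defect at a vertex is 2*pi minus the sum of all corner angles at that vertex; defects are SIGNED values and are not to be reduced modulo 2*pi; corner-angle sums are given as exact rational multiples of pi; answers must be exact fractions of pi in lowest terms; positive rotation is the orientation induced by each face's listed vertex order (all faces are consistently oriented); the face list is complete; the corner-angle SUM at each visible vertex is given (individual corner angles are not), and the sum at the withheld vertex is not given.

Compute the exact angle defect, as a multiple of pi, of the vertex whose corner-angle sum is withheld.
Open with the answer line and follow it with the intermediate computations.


Answer: defect(P3) = (7/12)*pi

V = 7, E = 21, F = 14; chi = V - E + F = 0
Gauss-Bonnet: total defect = 2*pi*chi = 0; visible defects sum to (-7/12)*pi


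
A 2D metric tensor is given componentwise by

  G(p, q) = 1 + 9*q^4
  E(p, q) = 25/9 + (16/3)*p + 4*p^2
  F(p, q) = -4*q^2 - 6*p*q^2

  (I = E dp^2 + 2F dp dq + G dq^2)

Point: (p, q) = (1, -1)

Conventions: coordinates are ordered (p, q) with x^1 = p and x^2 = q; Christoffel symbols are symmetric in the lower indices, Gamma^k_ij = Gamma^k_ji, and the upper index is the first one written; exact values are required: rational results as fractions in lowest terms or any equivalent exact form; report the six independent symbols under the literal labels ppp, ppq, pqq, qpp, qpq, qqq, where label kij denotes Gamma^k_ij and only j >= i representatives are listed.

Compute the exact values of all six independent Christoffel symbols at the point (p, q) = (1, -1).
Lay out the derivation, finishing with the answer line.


E = 109/9, F = -10, G = 10 at the point
E_p = 40/3, E_q = 0, F_p = -6, F_q = 20, G_p = 0, G_q = -36
EG - F^2 = 190/9;  g^inv = (9/190) * [[10, 10], [10, 109/9]]
first-kind symbols [ij,l] = (1/2)(d_i g_jl + d_j g_il - d_l g_ij): [pp,p] = E_p/2 = 20/3, [pp,q] = F_p - E_q/2 = -6, [pq,p] = E_q/2 = 0, [pq,q] = G_p/2 = 0, [qq,p] = F_q - G_p/2 = 20, [qq,q] = G_q/2 = -18
Gamma^p_ij = (G*[ij,p] - F*[ij,q])/(EG - F^2), Gamma^q_ij = (E*[ij,q] - F*[ij,p])/(EG - F^2)

Answer: Gamma_ppp = 6/19, Gamma_ppq = 0, Gamma_pqq = 18/19, Gamma_qpp = -27/95, Gamma_qpq = 0, Gamma_qqq = -81/95


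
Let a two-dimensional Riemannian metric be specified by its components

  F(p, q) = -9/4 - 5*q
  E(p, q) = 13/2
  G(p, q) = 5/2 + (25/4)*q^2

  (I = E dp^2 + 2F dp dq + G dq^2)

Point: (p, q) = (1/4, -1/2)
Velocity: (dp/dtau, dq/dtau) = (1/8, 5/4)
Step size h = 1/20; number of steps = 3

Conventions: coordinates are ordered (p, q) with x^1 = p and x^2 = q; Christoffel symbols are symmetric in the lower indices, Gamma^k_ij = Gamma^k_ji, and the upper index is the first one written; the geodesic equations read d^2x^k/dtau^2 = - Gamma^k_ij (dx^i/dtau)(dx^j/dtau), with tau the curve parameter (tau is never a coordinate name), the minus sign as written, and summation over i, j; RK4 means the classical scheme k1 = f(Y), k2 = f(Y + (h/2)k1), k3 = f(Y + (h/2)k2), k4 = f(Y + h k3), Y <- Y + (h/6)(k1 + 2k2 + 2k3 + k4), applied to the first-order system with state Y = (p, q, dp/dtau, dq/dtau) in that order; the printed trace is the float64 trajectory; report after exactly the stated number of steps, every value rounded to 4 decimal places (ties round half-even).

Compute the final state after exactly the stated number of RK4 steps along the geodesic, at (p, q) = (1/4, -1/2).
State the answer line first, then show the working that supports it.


Answer: p = 0.2839, q = -0.2978, dp/dtau = 0.3441, dq/dtau = 1.4614

f(Y) = (dp/dtau, dq/dtau, -Gamma^p_ij Y'^i Y'^j, -Gamma^q_ij Y'^i Y'^j) with the Gammas evaluated at the stage position; h = 0.050000; intermediate values shown to 6 dp
step 0: p = 0.2500, q = -0.5000, dp/dtau = 0.1250, dq/dtau = 1.2500
step 1:
  k1: at (p, q) = (0.250000, -0.500000), (dp/dtau, dq/dtau) = (0.125000, 1.250000); Gamma_ppp = 0.000000, Gamma_ppq = 0.000000, Gamma_pqq = -0.741400, Gamma_qpp = 0.000000, Gamma_qpq = 0.000000, Gamma_qqq = -0.723606; k1 = (0.125000, 1.250000, 1.158437, 1.130635)
  k2: at (p, q) = (0.253125, -0.468750), (dp/dtau, dq/dtau) = (0.153961, 1.278266); Gamma_ppp = 0.000000, Gamma_ppq = 0.000000, Gamma_pqq = -0.758586, Gamma_qpp = 0.000000, Gamma_qpq = 0.000000, Gamma_qqq = -0.738021; k2 = (0.153961, 1.278266, 1.239502, 1.205899)
  k3: at (p, q) = (0.253849, -0.468043), (dp/dtau, dq/dtau) = (0.155988, 1.280147); Gamma_ppp = 0.000000, Gamma_ppq = 0.000000, Gamma_pqq = -0.758983, Gamma_qpp = 0.000000, Gamma_qpq = 0.000000, Gamma_qqq = -0.738352; k3 = (0.155988, 1.280147, 1.243804, 1.209995)
  k4: at (p, q) = (0.257799, -0.435993), (dp/dtau, dq/dtau) = (0.187190, 1.310500); Gamma_ppp = 0.000000, Gamma_ppq = 0.000000, Gamma_pqq = -0.777351, Gamma_qpp = 0.000000, Gamma_qpq = 0.000000, Gamma_qqq = -0.753620; k4 = (0.187190, 1.310500, 1.335030, 1.294275)
  Y <- Y + (h/6)(k1 + 2k2 + 2k3 + k4): p = 0.2578, q = -0.4360, dp/dtau = 0.1872, dq/dtau = 1.3105
step 2:
  k1: at (p, q) = (0.257767, -0.436022), (dp/dtau, dq/dtau) = (0.187167, 1.310472); Gamma_ppp = 0.000000, Gamma_ppq = 0.000000, Gamma_pqq = -0.777334, Gamma_qpp = 0.000000, Gamma_qpq = 0.000000, Gamma_qqq = -0.753606; k1 = (0.187167, 1.310472, 1.334945, 1.294196)
  k2: at (p, q) = (0.262447, -0.403260), (dp/dtau, dq/dtau) = (0.220541, 1.342827); Gamma_ppp = 0.000000, Gamma_ppq = 0.000000, Gamma_pqq = -0.796905, Gamma_qpp = 0.000000, Gamma_qpq = 0.000000, Gamma_qqq = -0.769718; k2 = (0.220541, 1.342827, 1.436967, 1.387944)
  k3: at (p, q) = (0.263281, -0.402452), (dp/dtau, dq/dtau) = (0.223092, 1.345171); Gamma_ppp = 0.000000, Gamma_ppq = 0.000000, Gamma_pqq = -0.797399, Gamma_qpp = 0.000000, Gamma_qpq = 0.000000, Gamma_qqq = -0.770122; k3 = (0.223092, 1.345171, 1.442881, 1.393525)
  k4: at (p, q) = (0.268922, -0.368764), (dp/dtau, dq/dtau) = (0.259311, 1.380149); Gamma_ppp = 0.000000, Gamma_ppq = 0.000000, Gamma_pqq = -0.818425, Gamma_qpp = 0.000000, Gamma_qpq = 0.000000, Gamma_qqq = -0.787244; k4 = (0.259311, 1.380149, 1.558945, 1.499551)
  Y <- Y + (h/6)(k1 + 2k2 + 2k3 + k4): p = 0.2689, q = -0.3688, dp/dtau = 0.2593, dq/dtau = 1.3801
step 3:
  k1: at (p, q) = (0.268882, -0.368800), (dp/dtau, dq/dtau) = (0.259281, 1.380112); Gamma_ppp = 0.000000, Gamma_ppq = 0.000000, Gamma_pqq = -0.818402, Gamma_qpp = 0.000000, Gamma_qpq = 0.000000, Gamma_qqq = -0.787225; k1 = (0.259281, 1.380112, 1.558816, 1.499434)
  k2: at (p, q) = (0.275364, -0.334298), (dp/dtau, dq/dtau) = (0.298251, 1.417597); Gamma_ppp = 0.000000, Gamma_ppq = 0.000000, Gamma_pqq = -0.840907, Gamma_qpp = 0.000000, Gamma_qpq = 0.000000, Gamma_qqq = -0.805334; k2 = (0.298251, 1.417597, 1.689872, 1.618385)
  k3: at (p, q) = (0.276338, -0.333361), (dp/dtau, dq/dtau) = (0.301527, 1.420571); Gamma_ppp = 0.000000, Gamma_ppq = 0.000000, Gamma_pqq = -0.841532, Gamma_qpp = 0.000000, Gamma_qpq = 0.000000, Gamma_qqq = -0.805834; k3 = (0.301527, 1.420571, 1.698231, 1.626191)
  k4: at (p, q) = (0.283958, -0.297772), (dp/dtau, dq/dtau) = (0.344192, 1.461421); Gamma_ppp = 0.000000, Gamma_ppq = 0.000000, Gamma_pqq = -0.865853, Gamma_qpp = 0.000000, Gamma_qpq = 0.000000, Gamma_qqq = -0.825136; k4 = (0.344192, 1.461421, 1.849247, 1.762285)
  Y <- Y + (h/6)(k1 + 2k2 + 2k3 + k4): p = 0.2839, q = -0.2978, dp/dtau = 0.3441, dq/dtau = 1.4614


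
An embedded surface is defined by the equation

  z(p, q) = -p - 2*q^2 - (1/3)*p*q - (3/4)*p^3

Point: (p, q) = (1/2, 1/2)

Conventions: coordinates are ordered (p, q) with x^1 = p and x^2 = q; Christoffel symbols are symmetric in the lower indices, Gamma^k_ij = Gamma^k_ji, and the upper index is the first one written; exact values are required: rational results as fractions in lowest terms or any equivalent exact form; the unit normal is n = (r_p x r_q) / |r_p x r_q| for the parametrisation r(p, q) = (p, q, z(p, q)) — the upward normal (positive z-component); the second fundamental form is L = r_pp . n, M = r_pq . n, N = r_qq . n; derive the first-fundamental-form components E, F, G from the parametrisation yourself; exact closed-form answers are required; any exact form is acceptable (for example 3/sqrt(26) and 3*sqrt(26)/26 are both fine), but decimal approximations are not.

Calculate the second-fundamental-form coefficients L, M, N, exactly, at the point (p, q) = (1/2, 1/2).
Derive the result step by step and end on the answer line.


z_p = -83/48, z_q = -13/6, z_pp = -9/4, z_pq = -1/3, z_qq = -4
E = 9193/2304, F = 1079/288, G = 205/36; answer radicand W^2 = 20009/2304
unnormalised second-form numerators: l = -9/4, m = -1/3, n = -4; L = l/sqrt(20009/2304), and similarly M = m/sqrt(W^2), N = n/sqrt(W^2)

Answer: L = -108*sqrt(20009)/20009, M = -16*sqrt(20009)/20009, N = -192*sqrt(20009)/20009


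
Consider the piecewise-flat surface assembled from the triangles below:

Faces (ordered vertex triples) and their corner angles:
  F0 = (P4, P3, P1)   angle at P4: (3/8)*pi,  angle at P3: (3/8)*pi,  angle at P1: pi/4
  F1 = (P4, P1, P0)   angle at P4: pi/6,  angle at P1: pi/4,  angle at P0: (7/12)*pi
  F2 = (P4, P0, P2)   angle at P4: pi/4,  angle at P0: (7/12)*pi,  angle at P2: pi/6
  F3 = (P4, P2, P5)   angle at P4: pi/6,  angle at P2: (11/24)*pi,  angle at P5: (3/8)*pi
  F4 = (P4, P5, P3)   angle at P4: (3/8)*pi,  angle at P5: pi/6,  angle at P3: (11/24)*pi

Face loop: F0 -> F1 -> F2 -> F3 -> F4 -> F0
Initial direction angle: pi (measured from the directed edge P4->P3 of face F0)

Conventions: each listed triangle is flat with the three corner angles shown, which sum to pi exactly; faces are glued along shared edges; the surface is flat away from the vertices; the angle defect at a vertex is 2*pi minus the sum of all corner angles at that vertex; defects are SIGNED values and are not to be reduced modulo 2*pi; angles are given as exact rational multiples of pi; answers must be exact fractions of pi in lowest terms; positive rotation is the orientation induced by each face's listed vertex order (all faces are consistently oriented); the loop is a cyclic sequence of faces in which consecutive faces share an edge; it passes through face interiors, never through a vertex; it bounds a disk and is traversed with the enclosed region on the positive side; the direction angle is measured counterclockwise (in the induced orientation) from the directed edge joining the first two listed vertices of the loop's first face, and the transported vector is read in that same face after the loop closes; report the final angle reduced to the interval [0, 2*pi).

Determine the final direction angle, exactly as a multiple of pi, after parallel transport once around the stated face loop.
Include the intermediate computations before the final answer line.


enclosed vertex P4: corner angles sum to (4/3)*pi, defect = 2*pi - (4/3)*pi = (2/3)*pi
the rotation equals the total enclosed defect, so the final angle is initial + defects (mod 2*pi)
final angle = pi + (2/3)*pi = (5/3)*pi (mod 2*pi)

Answer: final direction angle = (5/3)*pi
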